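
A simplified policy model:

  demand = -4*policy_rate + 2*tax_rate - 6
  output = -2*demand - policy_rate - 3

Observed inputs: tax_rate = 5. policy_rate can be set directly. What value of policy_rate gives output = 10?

Substituting into the demand equation gives demand = -4*policy_rate + 4.
This gives output = 7*policy_rate - 11.
Solve 7*policy_rate - 11 = 10: policy_rate = (10 + 11) / 7 = 3.

policy_rate = 3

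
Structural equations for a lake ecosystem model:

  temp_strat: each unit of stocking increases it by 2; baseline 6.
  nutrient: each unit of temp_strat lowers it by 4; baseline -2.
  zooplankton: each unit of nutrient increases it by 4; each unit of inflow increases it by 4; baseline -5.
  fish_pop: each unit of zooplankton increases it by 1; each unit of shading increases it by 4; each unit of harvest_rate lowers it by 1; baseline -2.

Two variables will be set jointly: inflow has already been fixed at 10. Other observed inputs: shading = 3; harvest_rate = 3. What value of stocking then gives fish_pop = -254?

stocking = 6

With inflow held at 10:
Substituting into the nutrient equation gives nutrient = -8*stocking - 26.
This gives zooplankton = -32*stocking - 69.
Substituting into the fish_pop equation gives fish_pop = -32*stocking - 62.
Solve -32*stocking - 62 = -254: stocking = (-254 + 62) / -32 = 6.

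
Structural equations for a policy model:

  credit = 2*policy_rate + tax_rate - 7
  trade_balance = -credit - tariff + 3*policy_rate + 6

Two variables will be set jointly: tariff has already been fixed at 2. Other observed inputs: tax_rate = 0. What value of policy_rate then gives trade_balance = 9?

policy_rate = -2

With tariff held at 2:
Substituting into the credit equation gives credit = 2*policy_rate - 7.
Substituting into the trade_balance equation gives trade_balance = policy_rate + 11.
Solve policy_rate + 11 = 9: policy_rate = (9 - 11) / 1 = -2.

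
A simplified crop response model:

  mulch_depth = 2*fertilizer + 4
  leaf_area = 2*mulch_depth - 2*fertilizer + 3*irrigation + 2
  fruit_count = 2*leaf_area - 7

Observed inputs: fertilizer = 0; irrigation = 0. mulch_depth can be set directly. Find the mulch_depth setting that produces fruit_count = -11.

mulch_depth = -2

Intervening on mulch_depth fixes its value directly, overriding its dependence on fertilizer.
Substituting into the leaf_area equation gives leaf_area = 2*mulch_depth + 2.
This gives fruit_count = 4*mulch_depth - 3.
Solve 4*mulch_depth - 3 = -11: mulch_depth = (-11 + 3) / 4 = -2.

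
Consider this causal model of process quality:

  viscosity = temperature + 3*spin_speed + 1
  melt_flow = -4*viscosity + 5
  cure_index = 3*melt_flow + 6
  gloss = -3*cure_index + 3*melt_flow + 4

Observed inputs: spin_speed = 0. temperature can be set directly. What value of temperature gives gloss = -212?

temperature = -8

Substituting into the viscosity equation gives viscosity = temperature + 1.
This gives melt_flow = -4*temperature + 1.
So cure_index = -12*temperature + 9.
Substituting into the gloss equation gives gloss = 24*temperature - 20.
Solve 24*temperature - 20 = -212: temperature = (-212 + 20) / 24 = -8.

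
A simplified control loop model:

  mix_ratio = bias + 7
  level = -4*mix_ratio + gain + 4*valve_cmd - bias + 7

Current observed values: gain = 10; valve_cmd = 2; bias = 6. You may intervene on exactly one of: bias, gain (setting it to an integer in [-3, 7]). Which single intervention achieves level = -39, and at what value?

set gain = 4

Intervening on bias: level = -5*bias - 3. Reaching -39 requires bias = 36/5, not an integer.
Intervening on gain: with other inputs at their observed values, level = gain - 43. Solving for -39 gives gain = 4, within [-3, 7].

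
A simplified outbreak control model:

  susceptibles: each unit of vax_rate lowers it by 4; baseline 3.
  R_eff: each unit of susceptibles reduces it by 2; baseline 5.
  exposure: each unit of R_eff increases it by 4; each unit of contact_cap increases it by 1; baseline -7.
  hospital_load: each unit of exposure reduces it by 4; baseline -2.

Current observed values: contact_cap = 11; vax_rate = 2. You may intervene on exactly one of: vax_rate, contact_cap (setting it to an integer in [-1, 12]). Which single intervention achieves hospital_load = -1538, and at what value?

set vax_rate = 12

Intervening on vax_rate: with other inputs at their observed values, hospital_load = -128*vax_rate - 2. Solving for -1538 gives vax_rate = 12, within [-1, 12].
Intervening on contact_cap: hospital_load = -4*contact_cap - 214. Reaching -1538 requires contact_cap = 331, outside [-1, 12].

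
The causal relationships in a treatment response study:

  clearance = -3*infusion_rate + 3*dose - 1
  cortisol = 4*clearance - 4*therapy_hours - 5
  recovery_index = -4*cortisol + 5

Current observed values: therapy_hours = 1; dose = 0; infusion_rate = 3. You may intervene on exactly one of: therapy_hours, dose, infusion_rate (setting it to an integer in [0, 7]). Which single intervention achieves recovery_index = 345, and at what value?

set infusion_rate = 6

Intervening on therapy_hours: recovery_index = 16*therapy_hours + 185. Reaching 345 requires therapy_hours = 10, outside [0, 7].
Intervening on dose: recovery_index = -48*dose + 201. Reaching 345 requires dose = -3, outside [0, 7].
Intervening on infusion_rate: with other inputs at their observed values, recovery_index = 48*infusion_rate + 57. Solving for 345 gives infusion_rate = 6, within [0, 7].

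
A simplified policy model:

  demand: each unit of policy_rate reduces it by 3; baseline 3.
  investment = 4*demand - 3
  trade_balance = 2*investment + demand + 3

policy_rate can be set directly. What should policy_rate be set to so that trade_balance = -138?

policy_rate = 6

Substituting into the investment equation gives investment = -12*policy_rate + 9.
Substituting into the trade_balance equation gives trade_balance = -27*policy_rate + 24.
Solve -27*policy_rate + 24 = -138: policy_rate = (-138 - 24) / -27 = 6.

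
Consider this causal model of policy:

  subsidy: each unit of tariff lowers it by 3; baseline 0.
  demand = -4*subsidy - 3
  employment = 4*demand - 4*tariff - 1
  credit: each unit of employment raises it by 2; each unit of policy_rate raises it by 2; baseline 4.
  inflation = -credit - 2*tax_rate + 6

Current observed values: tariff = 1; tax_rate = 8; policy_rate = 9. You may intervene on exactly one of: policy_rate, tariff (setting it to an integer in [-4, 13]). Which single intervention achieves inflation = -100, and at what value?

Intervening on policy_rate: with other inputs at their observed values, inflation = -2*policy_rate - 76. Solving for -100 gives policy_rate = 12, within [-4, 13].
Intervening on tariff: inflation = -88*tariff - 6. Reaching -100 requires tariff = 47/44, not an integer.

set policy_rate = 12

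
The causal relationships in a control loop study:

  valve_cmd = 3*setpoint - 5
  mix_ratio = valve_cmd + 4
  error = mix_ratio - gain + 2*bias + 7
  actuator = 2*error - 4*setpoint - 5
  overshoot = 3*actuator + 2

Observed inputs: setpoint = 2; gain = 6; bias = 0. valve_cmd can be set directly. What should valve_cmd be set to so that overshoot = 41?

valve_cmd = 8

Intervening on valve_cmd fixes its value directly, overriding its dependence on setpoint.
Substituting into the error equation gives error = valve_cmd + 5.
actuator becomes 2*valve_cmd - 3.
So overshoot = 6*valve_cmd - 7.
Solve 6*valve_cmd - 7 = 41: valve_cmd = (41 + 7) / 6 = 8.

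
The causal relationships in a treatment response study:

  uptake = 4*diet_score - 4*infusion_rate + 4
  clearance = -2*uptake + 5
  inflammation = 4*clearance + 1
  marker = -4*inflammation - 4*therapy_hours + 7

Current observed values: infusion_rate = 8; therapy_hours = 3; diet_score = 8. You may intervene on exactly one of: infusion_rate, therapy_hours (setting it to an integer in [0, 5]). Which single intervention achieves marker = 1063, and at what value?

set infusion_rate = 0

Intervening on infusion_rate: with other inputs at their observed values, marker = -128*infusion_rate + 1063. Solving for 1063 gives infusion_rate = 0, within [0, 5].
Intervening on therapy_hours: marker = -4*therapy_hours + 51. Reaching 1063 requires therapy_hours = -253, outside [0, 5].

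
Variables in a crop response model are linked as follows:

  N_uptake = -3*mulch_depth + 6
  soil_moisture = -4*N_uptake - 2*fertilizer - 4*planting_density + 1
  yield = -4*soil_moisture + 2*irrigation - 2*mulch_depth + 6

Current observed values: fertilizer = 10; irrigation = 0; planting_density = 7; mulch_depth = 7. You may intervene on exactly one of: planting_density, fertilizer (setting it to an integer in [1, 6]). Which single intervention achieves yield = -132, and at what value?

Intervening on planting_density: yield = 16*planting_density - 172. Reaching -132 requires planting_density = 5/2, not an integer.
Intervening on fertilizer: with other inputs at their observed values, yield = 8*fertilizer - 140. Solving for -132 gives fertilizer = 1, within [1, 6].

set fertilizer = 1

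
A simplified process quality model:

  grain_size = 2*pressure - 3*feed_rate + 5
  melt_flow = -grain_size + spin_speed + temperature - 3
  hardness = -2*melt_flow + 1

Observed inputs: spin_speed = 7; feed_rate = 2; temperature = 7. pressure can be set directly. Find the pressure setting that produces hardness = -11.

pressure = 3

Substituting into the grain_size equation gives grain_size = 2*pressure - 1.
melt_flow becomes -2*pressure + 12.
Substituting into the hardness equation gives hardness = 4*pressure - 23.
Solve 4*pressure - 23 = -11: pressure = (-11 + 23) / 4 = 3.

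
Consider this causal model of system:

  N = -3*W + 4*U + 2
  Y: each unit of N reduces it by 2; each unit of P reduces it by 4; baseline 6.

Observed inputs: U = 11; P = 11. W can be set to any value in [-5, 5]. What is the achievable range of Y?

Substituting into the N equation gives N = -3*W + 46.
Substituting into the Y equation gives Y = 6*W - 130.
Linear in W, so extremes are at the endpoints: W = -5 gives Y = -160; W = 5 gives Y = -100.

-160 to -100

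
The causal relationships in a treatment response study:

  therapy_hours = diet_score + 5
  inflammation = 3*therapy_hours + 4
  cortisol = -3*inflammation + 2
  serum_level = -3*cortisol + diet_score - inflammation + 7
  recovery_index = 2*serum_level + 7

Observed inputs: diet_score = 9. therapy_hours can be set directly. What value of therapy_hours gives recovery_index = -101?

Intervening on therapy_hours fixes its value directly, overriding its dependence on diet_score.
Substituting into the cortisol equation gives cortisol = -9*therapy_hours - 10.
So serum_level = 24*therapy_hours + 42.
Substituting into the recovery_index equation gives recovery_index = 48*therapy_hours + 91.
Solve 48*therapy_hours + 91 = -101: therapy_hours = (-101 - 91) / 48 = -4.

therapy_hours = -4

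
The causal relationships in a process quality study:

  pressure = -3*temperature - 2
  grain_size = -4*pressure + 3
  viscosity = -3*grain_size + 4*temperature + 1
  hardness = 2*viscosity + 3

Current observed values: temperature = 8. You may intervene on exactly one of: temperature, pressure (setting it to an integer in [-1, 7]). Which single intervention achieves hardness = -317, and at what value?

set temperature = 4

Intervening on temperature: with other inputs at their observed values, hardness = -64*temperature - 61. Solving for -317 gives temperature = 4, within [-1, 7].
Intervening on pressure: hardness = 24*pressure + 51. Reaching -317 requires pressure = -46/3, not an integer.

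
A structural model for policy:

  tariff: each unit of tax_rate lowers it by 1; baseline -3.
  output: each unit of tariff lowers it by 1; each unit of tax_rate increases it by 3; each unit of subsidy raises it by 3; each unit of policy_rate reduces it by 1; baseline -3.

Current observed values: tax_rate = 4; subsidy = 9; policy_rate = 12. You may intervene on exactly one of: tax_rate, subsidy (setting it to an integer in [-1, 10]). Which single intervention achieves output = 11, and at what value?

Intervening on tax_rate: with other inputs at their observed values, output = 4*tax_rate + 15. Solving for 11 gives tax_rate = -1, within [-1, 10].
Intervening on subsidy: output = 3*subsidy + 4. Reaching 11 requires subsidy = 7/3, not an integer.

set tax_rate = -1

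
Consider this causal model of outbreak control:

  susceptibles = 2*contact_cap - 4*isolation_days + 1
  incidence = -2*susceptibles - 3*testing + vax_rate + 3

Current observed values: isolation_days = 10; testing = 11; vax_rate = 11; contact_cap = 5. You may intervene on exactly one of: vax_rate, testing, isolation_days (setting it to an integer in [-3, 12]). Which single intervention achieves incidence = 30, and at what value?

Intervening on vax_rate: with other inputs at their observed values, incidence = vax_rate + 28. Solving for 30 gives vax_rate = 2, within [-3, 12].
Intervening on testing: incidence = -3*testing + 72. Reaching 30 requires testing = 14, outside [-3, 12].
Intervening on isolation_days: incidence = 8*isolation_days - 41. Reaching 30 requires isolation_days = 71/8, not an integer.

set vax_rate = 2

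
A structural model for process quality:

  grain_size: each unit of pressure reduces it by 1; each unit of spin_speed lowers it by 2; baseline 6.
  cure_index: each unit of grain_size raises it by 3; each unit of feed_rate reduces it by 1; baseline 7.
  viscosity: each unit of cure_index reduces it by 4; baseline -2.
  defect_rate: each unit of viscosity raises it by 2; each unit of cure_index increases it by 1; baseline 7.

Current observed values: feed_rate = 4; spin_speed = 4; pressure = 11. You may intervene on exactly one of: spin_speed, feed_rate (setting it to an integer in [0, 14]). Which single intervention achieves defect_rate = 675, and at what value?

Intervening on spin_speed: with other inputs at their observed values, defect_rate = 42*spin_speed + 87. Solving for 675 gives spin_speed = 14, within [0, 14].
Intervening on feed_rate: defect_rate = 7*feed_rate + 227. Reaching 675 requires feed_rate = 64, outside [0, 14].

set spin_speed = 14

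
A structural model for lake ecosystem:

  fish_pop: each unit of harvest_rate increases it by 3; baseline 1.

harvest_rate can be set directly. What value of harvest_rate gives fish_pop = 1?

harvest_rate = 0

Solve 3*harvest_rate + 1 = 1: harvest_rate = (1 - 1) / 3 = 0.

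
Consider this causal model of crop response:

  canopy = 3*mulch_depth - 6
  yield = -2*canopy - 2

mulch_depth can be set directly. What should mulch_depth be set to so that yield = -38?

Substituting into the yield equation gives yield = -6*mulch_depth + 10.
Solve -6*mulch_depth + 10 = -38: mulch_depth = (-38 - 10) / -6 = 8.

mulch_depth = 8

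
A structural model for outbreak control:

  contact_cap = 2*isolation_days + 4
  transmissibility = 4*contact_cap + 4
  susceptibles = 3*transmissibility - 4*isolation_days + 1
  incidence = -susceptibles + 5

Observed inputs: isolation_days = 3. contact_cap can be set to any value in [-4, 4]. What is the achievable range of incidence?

-44 to 52

Intervening on contact_cap fixes its value directly, overriding its dependence on isolation_days.
Substituting into the susceptibles equation gives susceptibles = 12*contact_cap + 1.
So incidence = -12*contact_cap + 4.
Linear in contact_cap, so extremes are at the endpoints: contact_cap = -4 gives incidence = 52; contact_cap = 4 gives incidence = -44.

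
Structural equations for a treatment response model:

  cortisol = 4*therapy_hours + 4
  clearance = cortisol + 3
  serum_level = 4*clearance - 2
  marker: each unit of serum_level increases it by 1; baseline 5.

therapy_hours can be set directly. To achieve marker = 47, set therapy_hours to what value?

Substituting into the clearance equation gives clearance = 4*therapy_hours + 7.
Substituting into the serum_level equation gives serum_level = 16*therapy_hours + 26.
Substituting into the marker equation gives marker = 16*therapy_hours + 31.
Solve 16*therapy_hours + 31 = 47: therapy_hours = (47 - 31) / 16 = 1.

therapy_hours = 1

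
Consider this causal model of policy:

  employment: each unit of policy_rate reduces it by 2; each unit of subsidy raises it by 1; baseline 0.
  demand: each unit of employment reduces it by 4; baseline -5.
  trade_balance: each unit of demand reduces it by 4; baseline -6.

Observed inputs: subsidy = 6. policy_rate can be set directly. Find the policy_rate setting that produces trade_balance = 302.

policy_rate = -6

Substituting into the employment equation gives employment = -2*policy_rate + 6.
This gives demand = 8*policy_rate - 29.
Substituting into the trade_balance equation gives trade_balance = -32*policy_rate + 110.
Solve -32*policy_rate + 110 = 302: policy_rate = (302 - 110) / -32 = -6.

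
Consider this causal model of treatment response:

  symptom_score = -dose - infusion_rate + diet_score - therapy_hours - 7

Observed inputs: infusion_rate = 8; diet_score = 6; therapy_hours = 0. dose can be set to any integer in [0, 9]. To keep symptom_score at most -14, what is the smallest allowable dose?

dose = 5

Substituting into the symptom_score equation gives symptom_score = -dose - 9.
Require -dose - 9 ≤ -14, so dose ≥ 5.
The smallest integer in [0, 9] satisfying this is 5.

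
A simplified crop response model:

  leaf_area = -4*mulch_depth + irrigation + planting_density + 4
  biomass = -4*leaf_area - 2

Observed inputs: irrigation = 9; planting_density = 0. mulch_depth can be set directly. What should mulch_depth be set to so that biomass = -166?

mulch_depth = -7

Substituting into the leaf_area equation gives leaf_area = -4*mulch_depth + 13.
This gives biomass = 16*mulch_depth - 54.
Solve 16*mulch_depth - 54 = -166: mulch_depth = (-166 + 54) / 16 = -7.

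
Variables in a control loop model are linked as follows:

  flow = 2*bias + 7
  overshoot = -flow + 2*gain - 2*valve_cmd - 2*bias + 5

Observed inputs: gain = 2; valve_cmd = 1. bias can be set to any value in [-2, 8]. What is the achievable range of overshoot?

Substituting into the overshoot equation gives overshoot = -4*bias.
Linear in bias, so extremes are at the endpoints: bias = -2 gives overshoot = 8; bias = 8 gives overshoot = -32.

-32 to 8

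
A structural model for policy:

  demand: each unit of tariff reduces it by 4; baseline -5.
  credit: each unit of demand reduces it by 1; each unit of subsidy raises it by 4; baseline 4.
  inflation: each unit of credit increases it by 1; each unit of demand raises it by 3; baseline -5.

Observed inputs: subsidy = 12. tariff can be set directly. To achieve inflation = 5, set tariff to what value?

tariff = 4

Substituting into the credit equation gives credit = 4*tariff + 57.
inflation becomes -8*tariff + 37.
Solve -8*tariff + 37 = 5: tariff = (5 - 37) / -8 = 4.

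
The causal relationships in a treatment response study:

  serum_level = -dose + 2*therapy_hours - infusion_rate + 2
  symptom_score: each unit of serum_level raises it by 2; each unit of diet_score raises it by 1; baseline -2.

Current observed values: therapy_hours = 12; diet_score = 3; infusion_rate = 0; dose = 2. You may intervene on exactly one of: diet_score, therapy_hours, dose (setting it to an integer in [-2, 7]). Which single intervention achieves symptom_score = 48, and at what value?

set diet_score = 2

Intervening on diet_score: with other inputs at their observed values, symptom_score = diet_score + 46. Solving for 48 gives diet_score = 2, within [-2, 7].
Intervening on therapy_hours: symptom_score = 4*therapy_hours + 1. Reaching 48 requires therapy_hours = 47/4, not an integer.
Intervening on dose: symptom_score = -2*dose + 53. Reaching 48 requires dose = 5/2, not an integer.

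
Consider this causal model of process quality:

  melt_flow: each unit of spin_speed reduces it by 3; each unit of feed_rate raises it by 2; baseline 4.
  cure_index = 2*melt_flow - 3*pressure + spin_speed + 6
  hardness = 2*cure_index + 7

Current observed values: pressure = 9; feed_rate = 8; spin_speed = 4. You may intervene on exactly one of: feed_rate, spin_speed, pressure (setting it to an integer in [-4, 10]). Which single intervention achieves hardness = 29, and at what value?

set pressure = 5

Intervening on feed_rate: hardness = 8*feed_rate - 59. Reaching 29 requires feed_rate = 11, outside [-4, 10].
Intervening on spin_speed: hardness = -10*spin_speed + 45. Reaching 29 requires spin_speed = 8/5, not an integer.
Intervening on pressure: with other inputs at their observed values, hardness = -6*pressure + 59. Solving for 29 gives pressure = 5, within [-4, 10].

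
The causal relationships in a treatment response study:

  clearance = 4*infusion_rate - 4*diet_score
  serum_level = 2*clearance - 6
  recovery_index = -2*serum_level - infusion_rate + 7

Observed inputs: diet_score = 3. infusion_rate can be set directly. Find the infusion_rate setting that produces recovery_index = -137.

infusion_rate = 12

Substituting into the clearance equation gives clearance = 4*infusion_rate - 12.
serum_level becomes 8*infusion_rate - 30.
Substituting into the recovery_index equation gives recovery_index = -17*infusion_rate + 67.
Solve -17*infusion_rate + 67 = -137: infusion_rate = (-137 - 67) / -17 = 12.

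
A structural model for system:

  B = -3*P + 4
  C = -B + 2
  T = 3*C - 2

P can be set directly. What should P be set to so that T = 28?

Substituting into the C equation gives C = 3*P - 2.
Substituting into the T equation gives T = 9*P - 8.
Solve 9*P - 8 = 28: P = (28 + 8) / 9 = 4.

P = 4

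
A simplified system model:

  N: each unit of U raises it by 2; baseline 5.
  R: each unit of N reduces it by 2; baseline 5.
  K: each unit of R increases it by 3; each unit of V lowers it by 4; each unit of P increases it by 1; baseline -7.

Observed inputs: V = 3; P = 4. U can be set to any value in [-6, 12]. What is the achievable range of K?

Substituting into the R equation gives R = -4*U - 5.
K becomes -12*U - 30.
Linear in U, so extremes are at the endpoints: U = -6 gives K = 42; U = 12 gives K = -174.

-174 to 42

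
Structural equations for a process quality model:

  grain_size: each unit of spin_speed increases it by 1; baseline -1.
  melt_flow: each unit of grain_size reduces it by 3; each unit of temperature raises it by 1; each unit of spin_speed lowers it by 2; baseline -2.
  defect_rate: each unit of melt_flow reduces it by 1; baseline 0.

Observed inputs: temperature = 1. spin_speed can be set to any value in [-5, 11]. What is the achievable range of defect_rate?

Substituting into the melt_flow equation gives melt_flow = -5*spin_speed + 2.
This gives defect_rate = 5*spin_speed - 2.
Linear in spin_speed, so extremes are at the endpoints: spin_speed = -5 gives defect_rate = -27; spin_speed = 11 gives defect_rate = 53.

-27 to 53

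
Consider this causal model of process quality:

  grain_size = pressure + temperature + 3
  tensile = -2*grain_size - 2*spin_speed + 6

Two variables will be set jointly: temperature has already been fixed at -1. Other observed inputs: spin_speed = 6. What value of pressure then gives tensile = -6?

With temperature held at -1:
Substituting into the grain_size equation gives grain_size = pressure + 2.
Substituting into the tensile equation gives tensile = -2*pressure - 10.
Solve -2*pressure - 10 = -6: pressure = (-6 + 10) / -2 = -2.

pressure = -2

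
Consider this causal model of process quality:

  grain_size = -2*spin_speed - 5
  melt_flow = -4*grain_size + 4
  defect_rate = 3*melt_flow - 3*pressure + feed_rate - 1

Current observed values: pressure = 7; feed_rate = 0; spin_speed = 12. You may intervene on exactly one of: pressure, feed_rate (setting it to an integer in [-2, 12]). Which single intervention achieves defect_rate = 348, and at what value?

set feed_rate = 10

Intervening on pressure: defect_rate = -3*pressure + 359. Reaching 348 requires pressure = 11/3, not an integer.
Intervening on feed_rate: with other inputs at their observed values, defect_rate = feed_rate + 338. Solving for 348 gives feed_rate = 10, within [-2, 12].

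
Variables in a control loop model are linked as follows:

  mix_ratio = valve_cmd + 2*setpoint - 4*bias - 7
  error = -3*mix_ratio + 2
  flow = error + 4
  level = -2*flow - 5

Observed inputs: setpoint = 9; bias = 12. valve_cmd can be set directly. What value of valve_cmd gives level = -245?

valve_cmd = -1

Substituting into the mix_ratio equation gives mix_ratio = valve_cmd - 37.
Substituting into the error equation gives error = -3*valve_cmd + 113.
flow becomes -3*valve_cmd + 117.
This gives level = 6*valve_cmd - 239.
Solve 6*valve_cmd - 239 = -245: valve_cmd = (-245 + 239) / 6 = -1.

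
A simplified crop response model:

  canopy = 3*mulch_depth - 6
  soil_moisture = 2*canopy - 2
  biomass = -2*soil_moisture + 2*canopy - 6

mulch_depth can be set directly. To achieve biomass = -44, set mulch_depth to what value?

mulch_depth = 9

Substituting into the soil_moisture equation gives soil_moisture = 6*mulch_depth - 14.
Substituting into the biomass equation gives biomass = -6*mulch_depth + 10.
Solve -6*mulch_depth + 10 = -44: mulch_depth = (-44 - 10) / -6 = 9.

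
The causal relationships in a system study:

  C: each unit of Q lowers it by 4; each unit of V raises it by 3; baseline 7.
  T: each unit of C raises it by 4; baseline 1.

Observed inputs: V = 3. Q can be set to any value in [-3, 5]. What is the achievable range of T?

-15 to 113

Substituting into the C equation gives C = -4*Q + 16.
T becomes -16*Q + 65.
Linear in Q, so extremes are at the endpoints: Q = -3 gives T = 113; Q = 5 gives T = -15.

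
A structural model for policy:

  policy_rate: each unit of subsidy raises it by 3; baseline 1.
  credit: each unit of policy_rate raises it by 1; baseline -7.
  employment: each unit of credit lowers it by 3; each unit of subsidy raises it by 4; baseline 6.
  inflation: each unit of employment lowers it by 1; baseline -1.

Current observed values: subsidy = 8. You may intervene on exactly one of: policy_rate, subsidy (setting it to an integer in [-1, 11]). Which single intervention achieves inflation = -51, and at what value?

set policy_rate = 3

Intervening on policy_rate: with other inputs at their observed values, inflation = 3*policy_rate - 60. Solving for -51 gives policy_rate = 3, within [-1, 11].
Intervening on subsidy: inflation = 5*subsidy - 25. Reaching -51 requires subsidy = -26/5, not an integer.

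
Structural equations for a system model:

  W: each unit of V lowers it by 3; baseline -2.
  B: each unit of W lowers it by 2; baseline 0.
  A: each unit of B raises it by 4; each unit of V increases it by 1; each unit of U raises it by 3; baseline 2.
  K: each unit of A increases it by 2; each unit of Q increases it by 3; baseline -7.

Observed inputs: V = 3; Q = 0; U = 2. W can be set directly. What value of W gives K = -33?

W = 3

Intervening on W fixes its value directly, overriding its dependence on V.
Substituting into the A equation gives A = -8*W + 11.
Substituting into the K equation gives K = -16*W + 15.
Solve -16*W + 15 = -33: W = (-33 - 15) / -16 = 3.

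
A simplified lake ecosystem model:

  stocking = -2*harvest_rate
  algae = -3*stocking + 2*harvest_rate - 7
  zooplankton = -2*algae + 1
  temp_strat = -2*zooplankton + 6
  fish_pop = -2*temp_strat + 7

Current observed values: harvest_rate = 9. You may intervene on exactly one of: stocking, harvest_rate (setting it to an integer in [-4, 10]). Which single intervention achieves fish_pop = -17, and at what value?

set stocking = 3

Intervening on stocking: with other inputs at their observed values, fish_pop = 24*stocking - 89. Solving for -17 gives stocking = 3, within [-4, 10].
Intervening on harvest_rate: fish_pop = -64*harvest_rate + 55. Reaching -17 requires harvest_rate = 9/8, not an integer.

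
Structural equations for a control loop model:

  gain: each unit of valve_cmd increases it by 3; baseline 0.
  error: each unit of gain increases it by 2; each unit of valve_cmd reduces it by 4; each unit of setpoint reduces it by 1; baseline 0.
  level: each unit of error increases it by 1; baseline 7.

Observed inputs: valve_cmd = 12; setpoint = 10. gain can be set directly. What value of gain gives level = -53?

Intervening on gain fixes its value directly, overriding its dependence on valve_cmd.
Substituting into the error equation gives error = 2*gain - 58.
This gives level = 2*gain - 51.
Solve 2*gain - 51 = -53: gain = (-53 + 51) / 2 = -1.

gain = -1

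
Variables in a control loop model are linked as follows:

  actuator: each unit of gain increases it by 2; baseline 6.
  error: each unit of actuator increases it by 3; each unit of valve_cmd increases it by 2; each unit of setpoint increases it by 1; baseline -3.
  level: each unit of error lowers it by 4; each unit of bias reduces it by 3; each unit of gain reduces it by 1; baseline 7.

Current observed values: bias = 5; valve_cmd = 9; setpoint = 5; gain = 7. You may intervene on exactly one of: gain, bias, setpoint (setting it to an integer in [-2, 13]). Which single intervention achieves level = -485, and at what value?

set gain = 13

Intervening on gain: with other inputs at their observed values, level = -25*gain - 160. Solving for -485 gives gain = 13, within [-2, 13].
Intervening on bias: level = -3*bias - 320. Reaching -485 requires bias = 55, outside [-2, 13].
Intervening on setpoint: level = -4*setpoint - 315. Reaching -485 requires setpoint = 85/2, not an integer.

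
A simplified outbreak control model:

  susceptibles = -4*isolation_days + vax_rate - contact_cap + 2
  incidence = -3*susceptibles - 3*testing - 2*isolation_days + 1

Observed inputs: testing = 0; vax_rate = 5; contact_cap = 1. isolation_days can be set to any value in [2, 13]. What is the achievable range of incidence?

Substituting into the susceptibles equation gives susceptibles = -4*isolation_days + 6.
Substituting into the incidence equation gives incidence = 10*isolation_days - 17.
Linear in isolation_days, so extremes are at the endpoints: isolation_days = 2 gives incidence = 3; isolation_days = 13 gives incidence = 113.

3 to 113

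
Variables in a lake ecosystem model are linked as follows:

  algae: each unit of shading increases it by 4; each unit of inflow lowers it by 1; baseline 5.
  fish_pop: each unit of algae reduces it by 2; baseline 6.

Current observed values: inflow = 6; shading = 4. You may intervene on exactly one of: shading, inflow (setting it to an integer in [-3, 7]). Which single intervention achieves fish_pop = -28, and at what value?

Intervening on shading: fish_pop = -8*shading + 8. Reaching -28 requires shading = 9/2, not an integer.
Intervening on inflow: with other inputs at their observed values, fish_pop = 2*inflow - 36. Solving for -28 gives inflow = 4, within [-3, 7].

set inflow = 4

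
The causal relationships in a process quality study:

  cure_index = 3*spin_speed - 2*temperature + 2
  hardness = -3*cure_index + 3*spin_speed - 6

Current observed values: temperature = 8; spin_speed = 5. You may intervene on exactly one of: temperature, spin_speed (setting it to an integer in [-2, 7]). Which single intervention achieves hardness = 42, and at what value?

set spin_speed = -1

Intervening on temperature: hardness = 6*temperature - 42. Reaching 42 requires temperature = 14, outside [-2, 7].
Intervening on spin_speed: with other inputs at their observed values, hardness = -6*spin_speed + 36. Solving for 42 gives spin_speed = -1, within [-2, 7].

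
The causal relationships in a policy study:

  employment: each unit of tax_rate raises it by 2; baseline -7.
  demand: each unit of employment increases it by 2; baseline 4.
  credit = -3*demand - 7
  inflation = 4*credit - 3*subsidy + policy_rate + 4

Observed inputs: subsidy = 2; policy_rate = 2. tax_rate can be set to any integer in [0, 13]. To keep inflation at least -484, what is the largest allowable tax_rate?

Substituting into the demand equation gives demand = 4*tax_rate - 10.
Substituting into the credit equation gives credit = -12*tax_rate + 23.
Substituting into the inflation equation gives inflation = -48*tax_rate + 92.
Require -48*tax_rate + 92 ≥ -484, so tax_rate ≤ 12.
The largest integer in [0, 13] satisfying this is 12.

tax_rate = 12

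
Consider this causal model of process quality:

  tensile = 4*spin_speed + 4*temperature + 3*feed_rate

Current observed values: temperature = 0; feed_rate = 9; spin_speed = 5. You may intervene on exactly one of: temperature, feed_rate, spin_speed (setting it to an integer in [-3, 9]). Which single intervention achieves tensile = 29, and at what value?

Intervening on temperature: tensile = 4*temperature + 47. Reaching 29 requires temperature = -9/2, not an integer.
Intervening on feed_rate: with other inputs at their observed values, tensile = 3*feed_rate + 20. Solving for 29 gives feed_rate = 3, within [-3, 9].
Intervening on spin_speed: tensile = 4*spin_speed + 27. Reaching 29 requires spin_speed = 1/2, not an integer.

set feed_rate = 3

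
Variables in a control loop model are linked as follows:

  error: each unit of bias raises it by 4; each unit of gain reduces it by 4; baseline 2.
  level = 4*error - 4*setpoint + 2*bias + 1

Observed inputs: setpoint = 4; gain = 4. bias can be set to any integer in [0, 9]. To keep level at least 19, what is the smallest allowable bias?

Substituting into the error equation gives error = 4*bias - 14.
Substituting into the level equation gives level = 18*bias - 71.
Require 18*bias - 71 ≥ 19, so bias ≥ 5.
The smallest integer in [0, 9] satisfying this is 5.

bias = 5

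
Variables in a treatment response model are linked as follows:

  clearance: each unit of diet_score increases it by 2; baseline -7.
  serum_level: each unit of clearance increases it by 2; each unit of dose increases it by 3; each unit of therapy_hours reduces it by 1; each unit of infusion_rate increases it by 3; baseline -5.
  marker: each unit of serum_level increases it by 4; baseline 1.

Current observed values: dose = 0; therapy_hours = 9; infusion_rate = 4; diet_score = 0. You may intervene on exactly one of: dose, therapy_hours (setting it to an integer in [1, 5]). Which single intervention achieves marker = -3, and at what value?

Intervening on dose: with other inputs at their observed values, marker = 12*dose - 63. Solving for -3 gives dose = 5, within [1, 5].
Intervening on therapy_hours: marker = -4*therapy_hours - 27. Reaching -3 requires therapy_hours = -6, outside [1, 5].

set dose = 5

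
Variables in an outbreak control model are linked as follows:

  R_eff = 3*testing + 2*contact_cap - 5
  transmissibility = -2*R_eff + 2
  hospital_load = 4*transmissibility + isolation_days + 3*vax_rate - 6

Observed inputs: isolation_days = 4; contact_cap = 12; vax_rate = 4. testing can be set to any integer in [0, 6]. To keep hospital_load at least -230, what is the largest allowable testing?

testing = 4

Substituting into the R_eff equation gives R_eff = 3*testing + 19.
Substituting into the transmissibility equation gives transmissibility = -6*testing - 36.
Substituting into the hospital_load equation gives hospital_load = -24*testing - 134.
Require -24*testing - 134 ≥ -230, so testing ≤ 4.
The largest integer in [0, 6] satisfying this is 4.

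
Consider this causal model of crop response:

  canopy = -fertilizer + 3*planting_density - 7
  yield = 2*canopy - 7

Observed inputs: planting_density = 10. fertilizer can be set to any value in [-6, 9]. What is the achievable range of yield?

Substituting into the canopy equation gives canopy = -fertilizer + 23.
Substituting into the yield equation gives yield = -2*fertilizer + 39.
Linear in fertilizer, so extremes are at the endpoints: fertilizer = -6 gives yield = 51; fertilizer = 9 gives yield = 21.

21 to 51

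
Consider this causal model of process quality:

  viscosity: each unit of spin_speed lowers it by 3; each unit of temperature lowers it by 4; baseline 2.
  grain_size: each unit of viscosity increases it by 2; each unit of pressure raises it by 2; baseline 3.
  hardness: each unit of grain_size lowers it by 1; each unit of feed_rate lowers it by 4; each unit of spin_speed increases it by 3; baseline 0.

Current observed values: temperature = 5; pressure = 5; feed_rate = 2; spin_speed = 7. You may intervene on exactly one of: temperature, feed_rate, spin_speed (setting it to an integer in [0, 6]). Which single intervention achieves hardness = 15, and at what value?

Intervening on temperature: hardness = 8*temperature + 38. Reaching 15 requires temperature = -23/8, not an integer.
Intervening on feed_rate: hardness = -4*feed_rate + 86. Reaching 15 requires feed_rate = 71/4, not an integer.
Intervening on spin_speed: with other inputs at their observed values, hardness = 9*spin_speed + 15. Solving for 15 gives spin_speed = 0, within [0, 6].

set spin_speed = 0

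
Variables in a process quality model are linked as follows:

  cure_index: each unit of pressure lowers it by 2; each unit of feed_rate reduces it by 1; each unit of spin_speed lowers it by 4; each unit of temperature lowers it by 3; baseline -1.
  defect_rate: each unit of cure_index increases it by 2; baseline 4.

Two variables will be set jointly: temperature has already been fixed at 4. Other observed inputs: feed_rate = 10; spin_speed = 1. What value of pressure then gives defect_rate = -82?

With temperature held at 4:
Substituting into the cure_index equation gives cure_index = -2*pressure - 27.
Substituting into the defect_rate equation gives defect_rate = -4*pressure - 50.
Solve -4*pressure - 50 = -82: pressure = (-82 + 50) / -4 = 8.

pressure = 8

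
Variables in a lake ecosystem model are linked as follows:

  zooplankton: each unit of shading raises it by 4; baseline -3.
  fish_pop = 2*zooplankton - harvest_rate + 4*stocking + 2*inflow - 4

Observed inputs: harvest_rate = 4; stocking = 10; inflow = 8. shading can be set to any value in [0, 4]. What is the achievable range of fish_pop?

42 to 74

Substituting into the fish_pop equation gives fish_pop = 8*shading + 42.
Linear in shading, so extremes are at the endpoints: shading = 0 gives fish_pop = 42; shading = 4 gives fish_pop = 74.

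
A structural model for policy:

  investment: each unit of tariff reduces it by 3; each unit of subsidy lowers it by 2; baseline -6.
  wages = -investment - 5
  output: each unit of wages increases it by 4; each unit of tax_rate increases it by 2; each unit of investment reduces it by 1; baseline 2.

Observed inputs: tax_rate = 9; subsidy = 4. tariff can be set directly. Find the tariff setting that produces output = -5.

tariff = -5

Substituting into the investment equation gives investment = -3*tariff - 14.
So wages = 3*tariff + 9.
output becomes 15*tariff + 70.
Solve 15*tariff + 70 = -5: tariff = (-5 - 70) / 15 = -5.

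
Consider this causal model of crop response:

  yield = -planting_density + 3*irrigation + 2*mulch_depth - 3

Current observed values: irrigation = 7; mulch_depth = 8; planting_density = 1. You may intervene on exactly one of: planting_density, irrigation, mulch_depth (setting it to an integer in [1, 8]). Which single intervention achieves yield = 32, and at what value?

set planting_density = 2

Intervening on planting_density: with other inputs at their observed values, yield = -planting_density + 34. Solving for 32 gives planting_density = 2, within [1, 8].
Intervening on irrigation: yield = 3*irrigation + 12. Reaching 32 requires irrigation = 20/3, not an integer.
Intervening on mulch_depth: yield = 2*mulch_depth + 17. Reaching 32 requires mulch_depth = 15/2, not an integer.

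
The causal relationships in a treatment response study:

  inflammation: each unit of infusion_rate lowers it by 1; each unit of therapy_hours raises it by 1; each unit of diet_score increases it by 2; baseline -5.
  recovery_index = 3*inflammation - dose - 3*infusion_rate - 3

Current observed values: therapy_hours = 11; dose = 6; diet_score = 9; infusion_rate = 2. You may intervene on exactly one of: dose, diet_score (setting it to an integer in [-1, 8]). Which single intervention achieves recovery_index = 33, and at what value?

Intervening on dose: recovery_index = -dose + 57. Reaching 33 requires dose = 24, outside [-1, 8].
Intervening on diet_score: with other inputs at their observed values, recovery_index = 6*diet_score - 3. Solving for 33 gives diet_score = 6, within [-1, 8].

set diet_score = 6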